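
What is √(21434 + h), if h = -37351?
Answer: I*√15917 ≈ 126.16*I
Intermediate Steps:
√(21434 + h) = √(21434 - 37351) = √(-15917) = I*√15917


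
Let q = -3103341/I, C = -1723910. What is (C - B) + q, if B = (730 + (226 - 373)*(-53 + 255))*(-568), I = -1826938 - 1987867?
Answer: -69335840211569/3814805 ≈ -1.8175e+7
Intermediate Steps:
I = -3814805
B = 16451552 (B = (730 - 147*202)*(-568) = (730 - 29694)*(-568) = -28964*(-568) = 16451552)
q = 3103341/3814805 (q = -3103341/(-3814805) = -3103341*(-1/3814805) = 3103341/3814805 ≈ 0.81350)
(C - B) + q = (-1723910 - 1*16451552) + 3103341/3814805 = (-1723910 - 16451552) + 3103341/3814805 = -18175462 + 3103341/3814805 = -69335840211569/3814805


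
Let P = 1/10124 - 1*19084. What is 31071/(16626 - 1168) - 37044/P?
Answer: 200006503107/50620080730 ≈ 3.9511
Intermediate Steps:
P = -193206415/10124 (P = 1/10124 - 19084 = -193206415/10124 ≈ -19084.)
31071/(16626 - 1168) - 37044/P = 31071/(16626 - 1168) - 37044/(-193206415/10124) = 31071/15458 - 37044*(-10124/193206415) = 31071*(1/15458) + 375033456/193206415 = 31071/15458 + 375033456/193206415 = 200006503107/50620080730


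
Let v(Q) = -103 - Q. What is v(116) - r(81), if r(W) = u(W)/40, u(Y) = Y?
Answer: -8841/40 ≈ -221.02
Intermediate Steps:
r(W) = W/40
v(116) - r(81) = (-103 - 1*116) - 81/40 = (-103 - 116) - 1*81/40 = -219 - 81/40 = -8841/40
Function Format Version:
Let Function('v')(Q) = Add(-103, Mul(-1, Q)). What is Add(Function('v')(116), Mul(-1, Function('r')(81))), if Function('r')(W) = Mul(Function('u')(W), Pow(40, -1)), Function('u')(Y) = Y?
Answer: Rational(-8841, 40) ≈ -221.02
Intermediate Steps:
Function('r')(W) = Mul(Rational(1, 40), W) (Function('r')(W) = Mul(W, Pow(40, -1)) = Mul(W, Rational(1, 40)) = Mul(Rational(1, 40), W))
Add(Function('v')(116), Mul(-1, Function('r')(81))) = Add(Add(-103, Mul(-1, 116)), Mul(-1, Mul(Rational(1, 40), 81))) = Add(Add(-103, -116), Mul(-1, Rational(81, 40))) = Add(-219, Rational(-81, 40)) = Rational(-8841, 40)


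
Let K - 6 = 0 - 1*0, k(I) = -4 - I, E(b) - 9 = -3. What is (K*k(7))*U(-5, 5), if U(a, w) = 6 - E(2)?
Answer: 0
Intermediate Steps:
E(b) = 6 (E(b) = 9 - 3 = 6)
U(a, w) = 0 (U(a, w) = 6 - 1*6 = 6 - 6 = 0)
K = 6 (K = 6 + (0 - 1*0) = 6 + (0 + 0) = 6 + 0 = 6)
(K*k(7))*U(-5, 5) = (6*(-4 - 1*7))*0 = (6*(-4 - 7))*0 = (6*(-11))*0 = -66*0 = 0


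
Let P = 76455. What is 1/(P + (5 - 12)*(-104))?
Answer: 1/77183 ≈ 1.2956e-5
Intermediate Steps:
1/(P + (5 - 12)*(-104)) = 1/(76455 + (5 - 12)*(-104)) = 1/(76455 - 7*(-104)) = 1/(76455 + 728) = 1/77183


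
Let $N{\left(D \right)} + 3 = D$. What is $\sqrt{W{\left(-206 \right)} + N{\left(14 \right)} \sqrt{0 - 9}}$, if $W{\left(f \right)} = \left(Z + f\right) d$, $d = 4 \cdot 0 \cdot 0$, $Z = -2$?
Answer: $\sqrt[4]{-1} \sqrt{33} \approx 4.062 + 4.062 i$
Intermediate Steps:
$d = 0$ ($d = 0 \cdot 0 = 0$)
$N{\left(D \right)} = -3 + D$
$W{\left(f \right)} = 0$ ($W{\left(f \right)} = \left(-2 + f\right) 0 = 0$)
$\sqrt{W{\left(-206 \right)} + N{\left(14 \right)} \sqrt{0 - 9}} = \sqrt{0 + \left(-3 + 14\right) \sqrt{0 - 9}} = \sqrt{0 + 11 \sqrt{-9}} = \sqrt{0 + 11 \cdot 3 i} = \sqrt{0 + 33 i} = \sqrt{33 i} = \sqrt{33} \sqrt{i}$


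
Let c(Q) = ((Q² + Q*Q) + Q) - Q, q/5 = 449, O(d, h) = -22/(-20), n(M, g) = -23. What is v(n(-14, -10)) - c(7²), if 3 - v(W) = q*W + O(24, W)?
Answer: 468349/10 ≈ 46835.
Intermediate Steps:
O(d, h) = 11/10 (O(d, h) = -22*(-1/20) = 11/10)
q = 2245 (q = 5*449 = 2245)
c(Q) = 2*Q² (c(Q) = ((Q² + Q²) + Q) - Q = (2*Q² + Q) - Q = (Q + 2*Q²) - Q = 2*Q²)
v(W) = 19/10 - 2245*W (v(W) = 3 - (2245*W + 11/10) = 3 - (11/10 + 2245*W) = 3 + (-11/10 - 2245*W) = 19/10 - 2245*W)
v(n(-14, -10)) - c(7²) = (19/10 - 2245*(-23)) - 2*(7²)² = (19/10 + 51635) - 2*49² = 516369/10 - 2*2401 = 516369/10 - 1*4802 = 516369/10 - 4802 = 468349/10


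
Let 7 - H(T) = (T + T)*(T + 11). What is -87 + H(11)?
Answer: -564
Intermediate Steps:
H(T) = 7 - 2*T*(11 + T) (H(T) = 7 - (T + T)*(T + 11) = 7 - 2*T*(11 + T))
-87 + H(11) = -87 + (7 - 22*11 - 2*11²) = -87 + (7 - 242 - 2*121) = -87 + (7 - 242 - 242) = -87 - 477 = -564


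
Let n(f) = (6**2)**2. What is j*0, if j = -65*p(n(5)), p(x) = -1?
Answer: 0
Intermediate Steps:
n(f) = 1296 (n(f) = 36**2 = 1296)
j = 65 (j = -65*(-1) = 65)
j*0 = 65*0 = 0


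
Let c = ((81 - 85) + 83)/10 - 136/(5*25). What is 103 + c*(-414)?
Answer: -339646/125 ≈ -2717.2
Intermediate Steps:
c = 1703/250 (c = (-4 + 83)*(⅒) - 136/125 = 79*(⅒) - 136*1/125 = 79/10 - 136/125 = 1703/250 ≈ 6.8120)
103 + c*(-414) = 103 + (1703/250)*(-414) = 103 - 352521/125 = -339646/125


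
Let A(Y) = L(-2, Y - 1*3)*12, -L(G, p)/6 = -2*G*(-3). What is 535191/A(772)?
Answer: 178397/288 ≈ 619.43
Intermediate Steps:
L(G, p) = -36*G (L(G, p) = -(-12)*G*(-3) = -(-12)*(-3*G) = -36*G)
A(Y) = 864 (A(Y) = -36*(-2)*12 = 72*12 = 864)
535191/A(772) = 535191/864 = 535191*(1/864) = 178397/288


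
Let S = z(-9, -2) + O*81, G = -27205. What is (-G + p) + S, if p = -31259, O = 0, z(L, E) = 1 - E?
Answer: -4051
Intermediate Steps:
S = 3 (S = (1 - 1*(-2)) + 0*81 = (1 + 2) + 0 = 3 + 0 = 3)
(-G + p) + S = (-1*(-27205) - 31259) + 3 = (27205 - 31259) + 3 = -4054 + 3 = -4051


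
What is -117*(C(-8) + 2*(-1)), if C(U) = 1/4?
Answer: 819/4 ≈ 204.75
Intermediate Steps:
C(U) = 1/4
-117*(C(-8) + 2*(-1)) = -117*(1/4 + 2*(-1)) = -117*(1/4 - 2) = -117*(-7/4) = 819/4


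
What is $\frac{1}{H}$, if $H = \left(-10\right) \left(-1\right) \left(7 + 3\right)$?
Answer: $\frac{1}{100} \approx 0.01$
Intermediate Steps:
$H = 100$ ($H = 10 \cdot 10 = 100$)
$\frac{1}{H} = \frac{1}{100}$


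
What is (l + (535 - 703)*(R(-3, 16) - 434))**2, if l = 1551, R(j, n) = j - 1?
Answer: 5645268225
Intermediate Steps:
R(j, n) = -1 + j
(l + (535 - 703)*(R(-3, 16) - 434))**2 = (1551 + (535 - 703)*((-1 - 3) - 434))**2 = (1551 - 168*(-4 - 434))**2 = (1551 - 168*(-438))**2 = (1551 + 73584)**2 = 75135**2 = 5645268225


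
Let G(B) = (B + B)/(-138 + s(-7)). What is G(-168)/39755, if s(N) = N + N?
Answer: 42/755345 ≈ 5.5604e-5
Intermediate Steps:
s(N) = 2*N
G(B) = -B/76 (G(B) = (B + B)/(-138 + 2*(-7)) = (2*B)/(-138 - 14) = (2*B)/(-152) = (2*B)*(-1/152) = -B/76)
G(-168)/39755 = -1/76*(-168)/39755 = (42/19)*(1/39755) = 42/755345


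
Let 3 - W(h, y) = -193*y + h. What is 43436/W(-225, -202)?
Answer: -21718/19379 ≈ -1.1207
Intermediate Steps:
W(h, y) = 3 - h + 193*y (W(h, y) = 3 - (-193*y + h) = 3 - (h - 193*y) = 3 + (-h + 193*y) = 3 - h + 193*y)
43436/W(-225, -202) = 43436/(3 - 1*(-225) + 193*(-202)) = 43436/(3 + 225 - 38986) = 43436/(-38758) = 43436*(-1/38758) = -21718/19379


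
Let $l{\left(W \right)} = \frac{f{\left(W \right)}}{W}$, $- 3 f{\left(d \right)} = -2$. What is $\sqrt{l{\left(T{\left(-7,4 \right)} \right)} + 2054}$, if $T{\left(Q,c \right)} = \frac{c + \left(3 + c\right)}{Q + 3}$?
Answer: $\frac{\sqrt{2236542}}{33} \approx 45.318$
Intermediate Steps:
$f{\left(d \right)} = \frac{2}{3}$ ($f{\left(d \right)} = \left(- \frac{1}{3}\right) \left(-2\right) = \frac{2}{3}$)
$T{\left(Q,c \right)} = \frac{3 + 2 c}{3 + Q}$
$l{\left(W \right)} = \frac{2}{3 W}$
$\sqrt{l{\left(T{\left(-7,4 \right)} \right)} + 2054} = \sqrt{\frac{2}{3 \frac{3 + 2 \cdot 4}{3 - 7}} + 2054} = \sqrt{\frac{2}{3 \frac{3 + 8}{-4}} + 2054} = \sqrt{\frac{2}{3 \left(\left(- \frac{1}{4}\right) 11\right)} + 2054} = \sqrt{\frac{2}{3 \left(- \frac{11}{4}\right)} + 2054} = \sqrt{\frac{2}{3} \left(- \frac{4}{11}\right) + 2054} = \sqrt{- \frac{8}{33} + 2054} = \sqrt{\frac{67774}{33}} = \frac{\sqrt{2236542}}{33}$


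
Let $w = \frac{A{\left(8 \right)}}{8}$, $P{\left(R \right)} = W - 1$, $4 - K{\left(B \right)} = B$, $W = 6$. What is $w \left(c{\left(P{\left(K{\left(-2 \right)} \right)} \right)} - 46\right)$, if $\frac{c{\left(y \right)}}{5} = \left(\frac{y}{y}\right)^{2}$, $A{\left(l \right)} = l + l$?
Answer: $-82$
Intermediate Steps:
$K{\left(B \right)} = 4 - B$
$P{\left(R \right)} = 5$ ($P{\left(R \right)} = 6 - 1 = 5$)
$A{\left(l \right)} = 2 l$
$c{\left(y \right)} = 5$ ($c{\left(y \right)} = 5 \left(\frac{y}{y}\right)^{2} = 5 \cdot 1^{2} = 5 \cdot 1 = 5$)
$w = 2$ ($w = \frac{2 \cdot 8}{8} = 16 \cdot \frac{1}{8} = 2$)
$w \left(c{\left(P{\left(K{\left(-2 \right)} \right)} \right)} - 46\right) = 2 \left(5 - 46\right) = 2 \left(-41\right) = -82$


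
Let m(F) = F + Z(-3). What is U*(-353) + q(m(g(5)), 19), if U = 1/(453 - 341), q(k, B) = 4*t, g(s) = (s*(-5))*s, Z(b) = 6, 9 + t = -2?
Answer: -5281/112 ≈ -47.152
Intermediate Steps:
t = -11 (t = -9 - 2 = -11)
g(s) = -5*s² (g(s) = (-5*s)*s = -5*s²)
m(F) = 6 + F (m(F) = F + 6 = 6 + F)
q(k, B) = -44 (q(k, B) = 4*(-11) = -44)
U = 1/112 ≈ 0.0089286
U*(-353) + q(m(g(5)), 19) = (1/112)*(-353) - 44 = -353/112 - 44 = -5281/112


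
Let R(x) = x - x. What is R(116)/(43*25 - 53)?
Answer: 0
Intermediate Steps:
R(x) = 0
R(116)/(43*25 - 53) = 0/(43*25 - 53) = 0/(1075 - 53) = 0/1022 = 0*(1/1022) = 0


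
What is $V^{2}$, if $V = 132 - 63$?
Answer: $4761$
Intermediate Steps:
$V = 69$
$V^{2} = 69^{2} = 4761$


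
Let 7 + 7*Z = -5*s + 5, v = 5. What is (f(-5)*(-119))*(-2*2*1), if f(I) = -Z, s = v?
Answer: 1836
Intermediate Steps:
s = 5
Z = -27/7 (Z = -1 + (-5*5 + 5)/7 = -1 + (-25 + 5)/7 = -1 + (⅐)*(-20) = -1 - 20/7 = -27/7 ≈ -3.8571)
f(I) = 27/7 (f(I) = -1*(-27/7) = 27/7)
(f(-5)*(-119))*(-2*2*1) = ((27/7)*(-119))*(-2*2*1) = -(-1836) = -459*(-4) = 1836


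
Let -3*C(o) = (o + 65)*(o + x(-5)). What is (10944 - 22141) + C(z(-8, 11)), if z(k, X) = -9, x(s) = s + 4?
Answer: -33031/3 ≈ -11010.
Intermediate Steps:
x(s) = 4 + s
C(o) = -(-1 + o)*(65 + o)/3 (C(o) = -(o + 65)*(o + (4 - 5))/3 = -(65 + o)*(o - 1)/3 = -(65 + o)*(-1 + o)/3 = -(-1 + o)*(65 + o)/3)
(10944 - 22141) + C(z(-8, 11)) = (10944 - 22141) + (65/3 - 64/3*(-9) - ⅓*(-9)²) = -11197 + (65/3 + 192 - ⅓*81) = -11197 + (65/3 + 192 - 27) = -11197 + 560/3 = -33031/3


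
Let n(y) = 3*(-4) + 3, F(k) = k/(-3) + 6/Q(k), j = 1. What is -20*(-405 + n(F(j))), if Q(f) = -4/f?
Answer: 8280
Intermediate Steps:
F(k) = -11*k/6 (F(k) = k/(-3) + 6/((-4/k)) = k*(-⅓) + 6*(-k/4) = -k/3 - 3*k/2 = -11*k/6)
n(y) = -9 (n(y) = -12 + 3 = -9)
-20*(-405 + n(F(j))) = -20*(-405 - 9) = -20*(-414) = 8280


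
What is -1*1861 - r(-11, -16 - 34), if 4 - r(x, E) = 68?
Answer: -1797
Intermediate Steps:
r(x, E) = -64 (r(x, E) = 4 - 1*68 = 4 - 68 = -64)
-1*1861 - r(-11, -16 - 34) = -1*1861 - 1*(-64) = -1861 + 64 = -1797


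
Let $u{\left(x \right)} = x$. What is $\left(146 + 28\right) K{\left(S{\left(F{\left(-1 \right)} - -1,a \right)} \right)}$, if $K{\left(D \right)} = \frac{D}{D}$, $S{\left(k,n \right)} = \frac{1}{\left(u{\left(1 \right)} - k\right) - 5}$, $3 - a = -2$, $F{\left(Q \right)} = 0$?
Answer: $174$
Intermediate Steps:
$a = 5$ ($a = 3 - -2 = 3 + 2 = 5$)
$S{\left(k,n \right)} = \frac{1}{-4 - k}$ ($S{\left(k,n \right)} = \frac{1}{\left(1 - k\right) - 5} = \frac{1}{-4 - k}$)
$K{\left(D \right)} = 1$
$\left(146 + 28\right) K{\left(S{\left(F{\left(-1 \right)} - -1,a \right)} \right)} = \left(146 + 28\right) 1 = 174 \cdot 1 = 174$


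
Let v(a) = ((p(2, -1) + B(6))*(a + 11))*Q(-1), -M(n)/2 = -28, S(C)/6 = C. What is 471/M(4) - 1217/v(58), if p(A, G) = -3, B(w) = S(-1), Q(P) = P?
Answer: 224339/34776 ≈ 6.4510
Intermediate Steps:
S(C) = 6*C
B(w) = -6 (B(w) = 6*(-1) = -6)
M(n) = 56 (M(n) = -2*(-28) = 56)
v(a) = 99 + 9*a (v(a) = ((-3 - 6)*(a + 11))*(-1) = -9*(11 + a)*(-1) = (-99 - 9*a)*(-1) = 99 + 9*a)
471/M(4) - 1217/v(58) = 471/56 - 1217/(99 + 9*58) = 471*(1/56) - 1217/(99 + 522) = 471/56 - 1217/621 = 224339/34776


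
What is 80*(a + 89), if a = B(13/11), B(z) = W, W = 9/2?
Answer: 7480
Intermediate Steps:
W = 9/2 (W = 9*(½) = 9/2 ≈ 4.5000)
B(z) = 9/2
a = 9/2 ≈ 4.5000
80*(a + 89) = 80*(9/2 + 89) = 80*(187/2) = 7480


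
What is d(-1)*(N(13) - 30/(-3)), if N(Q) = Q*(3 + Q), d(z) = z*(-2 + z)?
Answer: 654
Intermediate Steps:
d(-1)*(N(13) - 30/(-3)) = (-(-2 - 1))*(13*(3 + 13) - 30/(-3)) = (-1*(-3))*(13*16 - 30*(-⅓)) = 3*(208 + 10) = 3*218 = 654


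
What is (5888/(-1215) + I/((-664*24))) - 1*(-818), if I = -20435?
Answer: 5256436559/6454080 ≈ 814.44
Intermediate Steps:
(5888/(-1215) + I/((-664*24))) - 1*(-818) = (5888/(-1215) - 20435/((-664*24))) - 1*(-818) = (5888*(-1/1215) - 20435/(-15936)) + 818 = (-5888/1215 - 20435*(-1/15936)) + 818 = (-5888/1215 + 20435/15936) + 818 = -23000881/6454080 + 818 = 5256436559/6454080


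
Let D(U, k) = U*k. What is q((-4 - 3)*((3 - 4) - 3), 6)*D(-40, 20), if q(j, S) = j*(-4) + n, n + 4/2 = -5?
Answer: 95200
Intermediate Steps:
n = -7 (n = -2 - 5 = -7)
q(j, S) = -7 - 4*j (q(j, S) = j*(-4) - 7 = -4*j - 7 = -7 - 4*j)
q((-4 - 3)*((3 - 4) - 3), 6)*D(-40, 20) = (-7 - 4*(-4 - 3)*((3 - 4) - 3))*(-40*20) = (-7 - (-28)*(-1 - 3))*(-800) = (-7 - (-28)*(-4))*(-800) = (-7 - 4*28)*(-800) = (-7 - 112)*(-800) = -119*(-800) = 95200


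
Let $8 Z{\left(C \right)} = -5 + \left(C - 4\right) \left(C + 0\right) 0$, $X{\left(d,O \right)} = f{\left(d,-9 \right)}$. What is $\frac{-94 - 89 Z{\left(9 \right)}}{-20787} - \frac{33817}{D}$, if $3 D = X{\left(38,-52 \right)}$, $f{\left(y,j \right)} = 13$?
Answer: $- \frac{1297760885}{166296} \approx -7803.9$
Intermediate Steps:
$X{\left(d,O \right)} = 13$
$D = \frac{13}{3}$ ($D = \frac{1}{3} \cdot 13 = \frac{13}{3} \approx 4.3333$)
$Z{\left(C \right)} = - \frac{5}{8}$ ($Z{\left(C \right)} = \frac{-5 + \left(C - 4\right) \left(C + 0\right) 0}{8} = \frac{-5 + \left(-4 + C\right) C 0}{8} = \frac{-5 + C \left(-4 + C\right) 0}{8} = \frac{-5 + 0}{8} = \frac{1}{8} \left(-5\right) = - \frac{5}{8}$)
$\frac{-94 - 89 Z{\left(9 \right)}}{-20787} - \frac{33817}{D} = \frac{-94 - - \frac{445}{8}}{-20787} - \frac{33817}{\frac{13}{3}} = \left(-94 + \frac{445}{8}\right) \left(- \frac{1}{20787}\right) - \frac{101451}{13} = \left(- \frac{307}{8}\right) \left(- \frac{1}{20787}\right) - \frac{101451}{13} = \frac{307}{166296} - \frac{101451}{13} = - \frac{1297760885}{166296}$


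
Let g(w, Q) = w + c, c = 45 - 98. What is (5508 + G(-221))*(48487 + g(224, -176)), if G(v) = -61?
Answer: 265040126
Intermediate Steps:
c = -53
g(w, Q) = -53 + w (g(w, Q) = w - 53 = -53 + w)
(5508 + G(-221))*(48487 + g(224, -176)) = (5508 - 61)*(48487 + (-53 + 224)) = 5447*(48487 + 171) = 5447*48658 = 265040126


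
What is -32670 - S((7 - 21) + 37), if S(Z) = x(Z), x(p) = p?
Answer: -32693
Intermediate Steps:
S(Z) = Z
-32670 - S((7 - 21) + 37) = -32670 - ((7 - 21) + 37) = -32670 - (-14 + 37) = -32670 - 1*23 = -32670 - 23 = -32693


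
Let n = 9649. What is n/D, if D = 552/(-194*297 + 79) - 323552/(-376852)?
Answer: 52306474515743/4602209056 ≈ 11366.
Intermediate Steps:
D = 4602209056/5420921807 (D = 552/(-57618 + 79) - 323552*(-1/376852) = 552/(-57539) + 80888/94213 = 552*(-1/57539) + 80888/94213 = -552/57539 + 80888/94213 = 4602209056/5420921807 ≈ 0.84897)
n/D = 9649/(4602209056/5420921807) = 9649*(5420921807/4602209056) = 52306474515743/4602209056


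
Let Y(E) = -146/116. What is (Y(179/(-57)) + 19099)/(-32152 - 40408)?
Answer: -1107669/4208480 ≈ -0.26320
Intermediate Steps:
Y(E) = -73/58 (Y(E) = -146*1/116 = -73/58)
(Y(179/(-57)) + 19099)/(-32152 - 40408) = (-73/58 + 19099)/(-32152 - 40408) = (1107669/58)/(-72560) = (1107669/58)*(-1/72560) = -1107669/4208480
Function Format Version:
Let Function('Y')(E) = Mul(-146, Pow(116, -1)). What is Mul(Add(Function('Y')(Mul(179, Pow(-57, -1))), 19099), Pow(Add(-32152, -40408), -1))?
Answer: Rational(-1107669, 4208480) ≈ -0.26320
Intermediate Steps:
Function('Y')(E) = Rational(-73, 58) (Function('Y')(E) = Mul(-146, Rational(1, 116)) = Rational(-73, 58))
Mul(Add(Function('Y')(Mul(179, Pow(-57, -1))), 19099), Pow(Add(-32152, -40408), -1)) = Mul(Add(Rational(-73, 58), 19099), Pow(Add(-32152, -40408), -1)) = Mul(Rational(1107669, 58), Pow(-72560, -1)) = Mul(Rational(1107669, 58), Rational(-1, 72560)) = Rational(-1107669, 4208480)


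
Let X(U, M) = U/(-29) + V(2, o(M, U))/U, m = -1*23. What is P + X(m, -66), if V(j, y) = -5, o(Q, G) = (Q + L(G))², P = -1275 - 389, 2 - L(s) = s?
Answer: -1109214/667 ≈ -1663.0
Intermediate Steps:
L(s) = 2 - s
P = -1664
o(Q, G) = (2 + Q - G)² (o(Q, G) = (Q + (2 - G))² = (2 + Q - G)²)
m = -23
X(U, M) = -5/U - U/29 (X(U, M) = U/(-29) - 5/U = U*(-1/29) - 5/U = -U/29 - 5/U = -5/U - U/29)
P + X(m, -66) = -1664 + (-5/(-23) - 1/29*(-23)) = -1664 + (-5*(-1/23) + 23/29) = -1664 + (5/23 + 23/29) = -1664 + 674/667 = -1109214/667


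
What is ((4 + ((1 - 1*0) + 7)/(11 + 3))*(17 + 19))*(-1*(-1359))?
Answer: 1565568/7 ≈ 2.2365e+5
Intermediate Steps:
((4 + ((1 - 1*0) + 7)/(11 + 3))*(17 + 19))*(-1*(-1359)) = ((4 + ((1 + 0) + 7)/14)*36)*1359 = ((4 + (1 + 7)*(1/14))*36)*1359 = ((4 + 8*(1/14))*36)*1359 = ((4 + 4/7)*36)*1359 = ((32/7)*36)*1359 = (1152/7)*1359 = 1565568/7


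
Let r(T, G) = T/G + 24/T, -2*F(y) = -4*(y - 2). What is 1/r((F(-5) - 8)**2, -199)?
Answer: -24079/57370 ≈ -0.41971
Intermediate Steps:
F(y) = -4 + 2*y (F(y) = -(-2)*(y - 2) = -(-2)*(-2 + y) = -(8 - 4*y)/2 = -4 + 2*y)
r(T, G) = 24/T + T/G
1/r((F(-5) - 8)**2, -199) = 1/(24/(((-4 + 2*(-5)) - 8)**2) + ((-4 + 2*(-5)) - 8)**2/(-199)) = 1/(24/(((-4 - 10) - 8)**2) + ((-4 - 10) - 8)**2*(-1/199)) = 1/(24/((-14 - 8)**2) + (-14 - 8)**2*(-1/199)) = 1/(24/((-22)**2) + (-22)**2*(-1/199)) = 1/(24/484 + 484*(-1/199)) = 1/(24*(1/484) - 484/199) = 1/(6/121 - 484/199) = 1/(-57370/24079) = -24079/57370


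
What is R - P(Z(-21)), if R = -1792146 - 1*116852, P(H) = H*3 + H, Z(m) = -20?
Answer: -1908918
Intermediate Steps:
P(H) = 4*H (P(H) = 3*H + H = 4*H)
R = -1908998 (R = -1792146 - 116852 = -1908998)
R - P(Z(-21)) = -1908998 - 4*(-20) = -1908998 - 1*(-80) = -1908998 + 80 = -1908918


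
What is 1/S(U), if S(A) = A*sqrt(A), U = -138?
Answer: I*sqrt(138)/19044 ≈ 0.00061685*I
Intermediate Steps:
S(A) = A**(3/2)
1/S(U) = 1/((-138)**(3/2)) = 1/(-138*I*sqrt(138)) = I*sqrt(138)/19044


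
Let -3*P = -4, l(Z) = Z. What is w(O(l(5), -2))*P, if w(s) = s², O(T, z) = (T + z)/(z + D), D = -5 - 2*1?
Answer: 4/27 ≈ 0.14815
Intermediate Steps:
D = -7 (D = -5 - 2 = -7)
P = 4/3 (P = -⅓*(-4) = 4/3 ≈ 1.3333)
O(T, z) = (T + z)/(-7 + z) (O(T, z) = (T + z)/(z - 7) = (T + z)/(-7 + z))
w(O(l(5), -2))*P = ((5 - 2)/(-7 - 2))²*(4/3) = (3/(-9))²*(4/3) = (-⅑*3)²*(4/3) = (-⅓)²*(4/3) = (⅑)*(4/3) = 4/27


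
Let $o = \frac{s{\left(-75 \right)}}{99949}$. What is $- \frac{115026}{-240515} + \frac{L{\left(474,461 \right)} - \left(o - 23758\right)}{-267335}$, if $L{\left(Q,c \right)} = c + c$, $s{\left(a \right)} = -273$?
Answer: $\frac{496038188499679}{1285305710109245} \approx 0.38593$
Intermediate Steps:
$L{\left(Q,c \right)} = 2 c$
$o = - \frac{273}{99949} \approx -0.0027314$
$- \frac{115026}{-240515} + \frac{L{\left(474,461 \right)} - \left(o - 23758\right)}{-267335} = - \frac{115026}{-240515} + \frac{2 \cdot 461 - \left(- \frac{273}{99949} - 23758\right)}{-267335} = \left(-115026\right) \left(- \frac{1}{240515}\right) + \left(922 - - \frac{2374588615}{99949}\right) \left(- \frac{1}{267335}\right) = \frac{115026}{240515} + \left(922 + \frac{2374588615}{99949}\right) \left(- \frac{1}{267335}\right) = \frac{115026}{240515} + \frac{2466741593}{99949} \left(- \frac{1}{267335}\right) = \frac{115026}{240515} - \frac{2466741593}{26719865915} = \frac{496038188499679}{1285305710109245}$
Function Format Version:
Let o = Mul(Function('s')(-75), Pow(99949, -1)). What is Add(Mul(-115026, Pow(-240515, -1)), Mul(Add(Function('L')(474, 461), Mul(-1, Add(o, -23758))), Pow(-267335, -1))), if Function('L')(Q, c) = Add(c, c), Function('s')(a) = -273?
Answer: Rational(496038188499679, 1285305710109245) ≈ 0.38593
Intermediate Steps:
Function('L')(Q, c) = Mul(2, c)
o = Rational(-273, 99949) (o = Mul(-273, Pow(99949, -1)) = Mul(-273, Rational(1, 99949)) = Rational(-273, 99949) ≈ -0.0027314)
Add(Mul(-115026, Pow(-240515, -1)), Mul(Add(Function('L')(474, 461), Mul(-1, Add(o, -23758))), Pow(-267335, -1))) = Add(Mul(-115026, Pow(-240515, -1)), Mul(Add(Mul(2, 461), Mul(-1, Add(Rational(-273, 99949), -23758))), Pow(-267335, -1))) = Add(Mul(-115026, Rational(-1, 240515)), Mul(Add(922, Mul(-1, Rational(-2374588615, 99949))), Rational(-1, 267335))) = Add(Rational(115026, 240515), Mul(Add(922, Rational(2374588615, 99949)), Rational(-1, 267335))) = Add(Rational(115026, 240515), Mul(Rational(2466741593, 99949), Rational(-1, 267335))) = Add(Rational(115026, 240515), Rational(-2466741593, 26719865915)) = Rational(496038188499679, 1285305710109245)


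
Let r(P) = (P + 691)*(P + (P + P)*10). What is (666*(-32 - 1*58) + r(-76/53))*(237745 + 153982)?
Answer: -88804695795144/2809 ≈ -3.1614e+10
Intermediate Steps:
r(P) = 21*P*(691 + P) (r(P) = (691 + P)*(P + (2*P)*10) = (691 + P)*(P + 20*P) = (691 + P)*(21*P) = 21*P*(691 + P))
(666*(-32 - 1*58) + r(-76/53))*(237745 + 153982) = (666*(-32 - 1*58) + 21*(-76/53)*(691 - 76/53))*(237745 + 153982) = (666*(-32 - 58) + 21*(-76*1/53)*(691 - 76*1/53))*391727 = (666*(-90) + 21*(-76/53)*(691 - 76/53))*391727 = (-59940 + 21*(-76/53)*(36547/53))*391727 = (-59940 - 58329012/2809)*391727 = -226700472/2809*391727 = -88804695795144/2809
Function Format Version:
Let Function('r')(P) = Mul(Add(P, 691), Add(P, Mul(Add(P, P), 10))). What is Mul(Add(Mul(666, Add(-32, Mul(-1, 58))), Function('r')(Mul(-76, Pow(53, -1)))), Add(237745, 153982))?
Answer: Rational(-88804695795144, 2809) ≈ -3.1614e+10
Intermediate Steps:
Function('r')(P) = Mul(21, P, Add(691, P)) (Function('r')(P) = Mul(Add(691, P), Add(P, Mul(Mul(2, P), 10))) = Mul(Add(691, P), Add(P, Mul(20, P))) = Mul(Add(691, P), Mul(21, P)) = Mul(21, P, Add(691, P)))
Mul(Add(Mul(666, Add(-32, Mul(-1, 58))), Function('r')(Mul(-76, Pow(53, -1)))), Add(237745, 153982)) = Mul(Add(Mul(666, Add(-32, Mul(-1, 58))), Mul(21, Mul(-76, Pow(53, -1)), Add(691, Mul(-76, Pow(53, -1))))), Add(237745, 153982)) = Mul(Add(Mul(666, Add(-32, -58)), Mul(21, Mul(-76, Rational(1, 53)), Add(691, Mul(-76, Rational(1, 53))))), 391727) = Mul(Add(Mul(666, -90), Mul(21, Rational(-76, 53), Add(691, Rational(-76, 53)))), 391727) = Mul(Add(-59940, Mul(21, Rational(-76, 53), Rational(36547, 53))), 391727) = Mul(Add(-59940, Rational(-58329012, 2809)), 391727) = Mul(Rational(-226700472, 2809), 391727) = Rational(-88804695795144, 2809)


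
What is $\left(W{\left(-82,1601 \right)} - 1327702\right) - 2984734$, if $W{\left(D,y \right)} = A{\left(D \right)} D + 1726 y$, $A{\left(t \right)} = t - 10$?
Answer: $-1541566$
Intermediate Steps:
$A{\left(t \right)} = -10 + t$ ($A{\left(t \right)} = t - 10 = -10 + t$)
$W{\left(D,y \right)} = 1726 y + D \left(-10 + D\right)$ ($W{\left(D,y \right)} = \left(-10 + D\right) D + 1726 y = D \left(-10 + D\right) + 1726 y = 1726 y + D \left(-10 + D\right)$)
$\left(W{\left(-82,1601 \right)} - 1327702\right) - 2984734 = \left(\left(1726 \cdot 1601 - 82 \left(-10 - 82\right)\right) - 1327702\right) - 2984734 = \left(\left(2763326 - -7544\right) - 1327702\right) - 2984734 = \left(\left(2763326 + 7544\right) - 1327702\right) - 2984734 = \left(2770870 - 1327702\right) - 2984734 = 1443168 - 2984734 = -1541566$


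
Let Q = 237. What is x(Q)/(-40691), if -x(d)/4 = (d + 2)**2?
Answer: 228484/40691 ≈ 5.6151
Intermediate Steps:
x(d) = -4*(2 + d)**2 (x(d) = -4*(d + 2)**2 = -4*(2 + d)**2)
x(Q)/(-40691) = -4*(2 + 237)**2/(-40691) = -4*239**2*(-1/40691) = -4*57121*(-1/40691) = -228484*(-1/40691) = 228484/40691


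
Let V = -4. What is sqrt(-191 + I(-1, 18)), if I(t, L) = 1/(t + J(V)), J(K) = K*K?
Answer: 4*I*sqrt(2685)/15 ≈ 13.818*I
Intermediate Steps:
J(K) = K**2
I(t, L) = 1/(16 + t) (I(t, L) = 1/(t + (-4)**2) = 1/(t + 16) = 1/(16 + t))
sqrt(-191 + I(-1, 18)) = sqrt(-191 + 1/(16 - 1)) = sqrt(-191 + 1/15) = sqrt(-2864/15) = 4*I*sqrt(2685)/15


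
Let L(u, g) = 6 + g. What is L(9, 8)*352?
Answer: 4928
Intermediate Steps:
L(9, 8)*352 = (6 + 8)*352 = 14*352 = 4928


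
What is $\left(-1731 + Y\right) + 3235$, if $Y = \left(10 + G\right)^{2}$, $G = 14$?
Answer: $2080$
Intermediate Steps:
$Y = 576$ ($Y = \left(10 + 14\right)^{2} = 24^{2} = 576$)
$\left(-1731 + Y\right) + 3235 = \left(-1731 + 576\right) + 3235 = -1155 + 3235 = 2080$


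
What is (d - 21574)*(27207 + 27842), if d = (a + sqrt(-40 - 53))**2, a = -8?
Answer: -1189223547 - 880784*I*sqrt(93) ≈ -1.1892e+9 - 8.494e+6*I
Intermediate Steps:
d = (-8 + I*sqrt(93))**2 (d = (-8 + sqrt(-40 - 53))**2 = (-8 + sqrt(-93))**2 = (-8 + I*sqrt(93))**2 ≈ -29.0 - 154.3*I)
(d - 21574)*(27207 + 27842) = ((8 - I*sqrt(93))**2 - 21574)*(27207 + 27842) = (-21574 + (8 - I*sqrt(93))**2)*55049 = -1187627126 + 55049*(8 - I*sqrt(93))**2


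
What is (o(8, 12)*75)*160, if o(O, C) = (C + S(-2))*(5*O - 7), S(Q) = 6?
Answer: 7128000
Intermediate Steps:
o(O, C) = (-7 + 5*O)*(6 + C) (o(O, C) = (C + 6)*(5*O - 7) = (6 + C)*(-7 + 5*O) = (-7 + 5*O)*(6 + C))
(o(8, 12)*75)*160 = ((-42 - 7*12 + 30*8 + 5*12*8)*75)*160 = ((-42 - 84 + 240 + 480)*75)*160 = (594*75)*160 = 44550*160 = 7128000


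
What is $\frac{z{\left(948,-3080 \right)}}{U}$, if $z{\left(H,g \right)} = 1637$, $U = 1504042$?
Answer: $\frac{1637}{1504042} \approx 0.0010884$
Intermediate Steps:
$\frac{z{\left(948,-3080 \right)}}{U} = \frac{1637}{1504042}$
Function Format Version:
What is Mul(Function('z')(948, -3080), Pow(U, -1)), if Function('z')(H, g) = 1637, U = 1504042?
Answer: Rational(1637, 1504042) ≈ 0.0010884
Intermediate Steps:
Mul(Function('z')(948, -3080), Pow(U, -1)) = Mul(1637, Pow(1504042, -1)) = Mul(1637, Rational(1, 1504042)) = Rational(1637, 1504042)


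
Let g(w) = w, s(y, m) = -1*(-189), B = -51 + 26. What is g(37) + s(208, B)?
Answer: 226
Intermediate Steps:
B = -25
s(y, m) = 189
g(37) + s(208, B) = 37 + 189 = 226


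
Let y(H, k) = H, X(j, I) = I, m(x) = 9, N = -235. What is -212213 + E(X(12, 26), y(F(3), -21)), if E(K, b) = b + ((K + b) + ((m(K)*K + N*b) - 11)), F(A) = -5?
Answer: -210799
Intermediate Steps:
E(K, b) = -11 - 233*b + 10*K (E(K, b) = b + ((K + b) + ((9*K - 235*b) - 11)) = b + ((K + b) + ((-235*b + 9*K) - 11)) = b + ((K + b) + (-11 - 235*b + 9*K)) = b + (-11 - 234*b + 10*K) = -11 - 233*b + 10*K)
-212213 + E(X(12, 26), y(F(3), -21)) = -212213 + (-11 - 233*(-5) + 10*26) = -212213 + (-11 + 1165 + 260) = -212213 + 1414 = -210799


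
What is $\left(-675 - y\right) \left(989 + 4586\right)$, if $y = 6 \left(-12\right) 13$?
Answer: $1455075$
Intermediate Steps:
$y = -936$ ($y = \left(-72\right) 13 = -936$)
$\left(-675 - y\right) \left(989 + 4586\right) = \left(-675 - -936\right) \left(989 + 4586\right) = \left(-675 + 936\right) 5575 = 261 \cdot 5575 = 1455075$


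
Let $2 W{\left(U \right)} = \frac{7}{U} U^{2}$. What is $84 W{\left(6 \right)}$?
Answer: $1764$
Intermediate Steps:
$W{\left(U \right)} = \frac{7 U}{2}$ ($W{\left(U \right)} = \frac{\frac{7}{U} U^{2}}{2} = \frac{7 U}{2}$)
$84 W{\left(6 \right)} = 84 \cdot \frac{7}{2} \cdot 6 = 84 \cdot 21 = 1764$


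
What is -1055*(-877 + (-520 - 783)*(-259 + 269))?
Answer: 14671885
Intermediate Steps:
-1055*(-877 + (-520 - 783)*(-259 + 269)) = -1055*(-877 - 1303*10) = -1055*(-877 - 13030) = -1055*(-13907) = 14671885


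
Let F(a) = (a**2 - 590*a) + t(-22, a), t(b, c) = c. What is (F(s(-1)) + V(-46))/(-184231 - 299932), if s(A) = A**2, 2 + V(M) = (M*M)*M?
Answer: 97926/484163 ≈ 0.20226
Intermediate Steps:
V(M) = -2 + M**3 (V(M) = -2 + (M*M)*M = -2 + M**2*M = -2 + M**3)
F(a) = a**2 - 589*a (F(a) = (a**2 - 590*a) + a = a**2 - 589*a)
(F(s(-1)) + V(-46))/(-184231 - 299932) = ((-1)**2*(-589 + (-1)**2) + (-2 + (-46)**3))/(-184231 - 299932) = (1*(-589 + 1) + (-2 - 97336))/(-484163) = (1*(-588) - 97338)*(-1/484163) = (-588 - 97338)*(-1/484163) = -97926*(-1/484163) = 97926/484163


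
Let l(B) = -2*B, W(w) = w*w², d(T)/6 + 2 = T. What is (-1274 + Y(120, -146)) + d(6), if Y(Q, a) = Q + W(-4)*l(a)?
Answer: -19818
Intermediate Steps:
d(T) = -12 + 6*T
W(w) = w³
Y(Q, a) = Q + 128*a (Y(Q, a) = Q + (-4)³*(-2*a) = Q - (-128)*a = Q + 128*a)
(-1274 + Y(120, -146)) + d(6) = (-1274 + (120 + 128*(-146))) + (-12 + 6*6) = (-1274 + (120 - 18688)) + (-12 + 36) = (-1274 - 18568) + 24 = -19842 + 24 = -19818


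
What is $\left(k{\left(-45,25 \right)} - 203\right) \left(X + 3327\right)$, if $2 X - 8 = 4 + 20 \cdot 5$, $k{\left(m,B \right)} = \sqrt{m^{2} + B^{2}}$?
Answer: $-686749 + 16915 \sqrt{106} \approx -5.126 \cdot 10^{5}$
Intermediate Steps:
$k{\left(m,B \right)} = \sqrt{B^{2} + m^{2}}$
$X = 56$ ($X = 4 + \frac{4 + 20 \cdot 5}{2} = 4 + \frac{4 + 100}{2} = 4 + \frac{1}{2} \cdot 104 = 4 + 52 = 56$)
$\left(k{\left(-45,25 \right)} - 203\right) \left(X + 3327\right) = \left(\sqrt{25^{2} + \left(-45\right)^{2}} - 203\right) \left(56 + 3327\right) = \left(\sqrt{625 + 2025} - 203\right) 3383 = \left(\sqrt{2650} - 203\right) 3383 = \left(5 \sqrt{106} - 203\right) 3383 = \left(-203 + 5 \sqrt{106}\right) 3383 = -686749 + 16915 \sqrt{106}$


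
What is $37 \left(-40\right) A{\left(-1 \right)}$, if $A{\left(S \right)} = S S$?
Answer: $-1480$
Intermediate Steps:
$A{\left(S \right)} = S^{2}$
$37 \left(-40\right) A{\left(-1 \right)} = 37 \left(-40\right) \left(-1\right)^{2} = \left(-1480\right) 1 = -1480$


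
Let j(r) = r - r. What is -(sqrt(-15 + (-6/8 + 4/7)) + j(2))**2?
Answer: 425/28 ≈ 15.179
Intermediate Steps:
j(r) = 0
-(sqrt(-15 + (-6/8 + 4/7)) + j(2))**2 = -(sqrt(-15 + (-6/8 + 4/7)) + 0)**2 = -(sqrt(-15 + (-6*1/8 + 4*(1/7))) + 0)**2 = -(sqrt(-15 + (-3/4 + 4/7)) + 0)**2 = -(sqrt(-15 - 5/28) + 0)**2 = -(sqrt(-425/28) + 0)**2 = -(5*I*sqrt(119)/14 + 0)**2 = -(5*I*sqrt(119)/14)**2 = -1*(-425/28) = 425/28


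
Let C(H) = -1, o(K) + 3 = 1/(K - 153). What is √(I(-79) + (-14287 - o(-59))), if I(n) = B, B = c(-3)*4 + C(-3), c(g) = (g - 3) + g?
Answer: 3*I*√17878967/106 ≈ 119.67*I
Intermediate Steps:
c(g) = -3 + 2*g (c(g) = (-3 + g) + g = -3 + 2*g)
o(K) = -3 + 1/(-153 + K) (o(K) = -3 + 1/(K - 153) = -3 + 1/(-153 + K))
B = -37 (B = (-3 + 2*(-3))*4 - 1 = (-3 - 6)*4 - 1 = -9*4 - 1 = -36 - 1 = -37)
I(n) = -37
√(I(-79) + (-14287 - o(-59))) = √(-37 + (-14287 - (460 - 3*(-59))/(-153 - 59))) = √(-37 + (-14287 - (460 + 177)/(-212))) = √(-37 + (-14287 - (-1)*637/212)) = √(-37 + (-14287 - 1*(-637/212))) = √(-37 + (-14287 + 637/212)) = √(-37 - 3028207/212) = √(-3036051/212) = 3*I*√17878967/106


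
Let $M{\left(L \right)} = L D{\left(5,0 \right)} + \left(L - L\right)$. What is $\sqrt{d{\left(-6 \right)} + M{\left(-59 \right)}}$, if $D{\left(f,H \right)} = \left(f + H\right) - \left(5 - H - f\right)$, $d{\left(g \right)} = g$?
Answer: $i \sqrt{301} \approx 17.349 i$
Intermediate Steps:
$D{\left(f,H \right)} = -5 + 2 H + 2 f$ ($D{\left(f,H \right)} = \left(H + f\right) - \left(5 - H - f\right) = \left(H + f\right) + \left(-5 + H + f\right) = -5 + 2 H + 2 f$)
$M{\left(L \right)} = 5 L$ ($M{\left(L \right)} = L \left(-5 + 2 \cdot 0 + 2 \cdot 5\right) + \left(L - L\right) = L \left(-5 + 0 + 10\right) + 0 = L 5 + 0 = 5 L + 0 = 5 L$)
$\sqrt{d{\left(-6 \right)} + M{\left(-59 \right)}} = \sqrt{-6 + 5 \left(-59\right)} = \sqrt{-6 - 295} = \sqrt{-301} = i \sqrt{301}$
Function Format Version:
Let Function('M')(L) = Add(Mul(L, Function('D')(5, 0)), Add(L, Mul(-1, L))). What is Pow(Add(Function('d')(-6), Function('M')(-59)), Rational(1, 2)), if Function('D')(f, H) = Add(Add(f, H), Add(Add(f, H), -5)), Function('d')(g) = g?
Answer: Mul(I, Pow(301, Rational(1, 2))) ≈ Mul(17.349, I)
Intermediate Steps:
Function('D')(f, H) = Add(-5, Mul(2, H), Mul(2, f)) (Function('D')(f, H) = Add(Add(H, f), Add(Add(H, f), -5)) = Add(Add(H, f), Add(-5, H, f)) = Add(-5, Mul(2, H), Mul(2, f)))
Function('M')(L) = Mul(5, L) (Function('M')(L) = Add(Mul(L, Add(-5, Mul(2, 0), Mul(2, 5))), Add(L, Mul(-1, L))) = Add(Mul(L, Add(-5, 0, 10)), 0) = Add(Mul(L, 5), 0) = Add(Mul(5, L), 0) = Mul(5, L))
Pow(Add(Function('d')(-6), Function('M')(-59)), Rational(1, 2)) = Pow(Add(-6, Mul(5, -59)), Rational(1, 2)) = Pow(Add(-6, -295), Rational(1, 2)) = Pow(-301, Rational(1, 2)) = Mul(I, Pow(301, Rational(1, 2)))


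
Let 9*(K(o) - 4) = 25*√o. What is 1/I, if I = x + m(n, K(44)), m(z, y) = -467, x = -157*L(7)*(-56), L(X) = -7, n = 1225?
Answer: -1/62011 ≈ -1.6126e-5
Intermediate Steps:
K(o) = 4 + 25*√o/9 (K(o) = 4 + (25*√o)/9 = 4 + 25*√o/9)
x = -61544 (x = -157*(-7)*(-56) = 1099*(-56) = -61544)
I = -62011 (I = -61544 - 467 = -62011)
1/I = 1/(-62011) = -1/62011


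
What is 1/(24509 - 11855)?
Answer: 1/12654 ≈ 7.9026e-5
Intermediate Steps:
1/(24509 - 11855) = 1/12654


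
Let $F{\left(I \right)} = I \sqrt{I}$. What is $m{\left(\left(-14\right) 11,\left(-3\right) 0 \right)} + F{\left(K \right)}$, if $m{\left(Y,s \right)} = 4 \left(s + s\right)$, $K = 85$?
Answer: $85 \sqrt{85} \approx 783.66$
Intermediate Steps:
$F{\left(I \right)} = I^{\frac{3}{2}}$
$m{\left(Y,s \right)} = 8 s$ ($m{\left(Y,s \right)} = 4 \cdot 2 s = 8 s$)
$m{\left(\left(-14\right) 11,\left(-3\right) 0 \right)} + F{\left(K \right)} = 8 \left(\left(-3\right) 0\right) + 85^{\frac{3}{2}} = 8 \cdot 0 + 85 \sqrt{85} = 0 + 85 \sqrt{85} = 85 \sqrt{85}$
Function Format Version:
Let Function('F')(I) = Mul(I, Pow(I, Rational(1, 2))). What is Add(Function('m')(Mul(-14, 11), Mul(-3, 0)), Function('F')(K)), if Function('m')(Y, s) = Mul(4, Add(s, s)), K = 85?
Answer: Mul(85, Pow(85, Rational(1, 2))) ≈ 783.66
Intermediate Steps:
Function('F')(I) = Pow(I, Rational(3, 2))
Function('m')(Y, s) = Mul(8, s) (Function('m')(Y, s) = Mul(4, Mul(2, s)) = Mul(8, s))
Add(Function('m')(Mul(-14, 11), Mul(-3, 0)), Function('F')(K)) = Add(Mul(8, Mul(-3, 0)), Pow(85, Rational(3, 2))) = Add(Mul(8, 0), Mul(85, Pow(85, Rational(1, 2)))) = Add(0, Mul(85, Pow(85, Rational(1, 2)))) = Mul(85, Pow(85, Rational(1, 2)))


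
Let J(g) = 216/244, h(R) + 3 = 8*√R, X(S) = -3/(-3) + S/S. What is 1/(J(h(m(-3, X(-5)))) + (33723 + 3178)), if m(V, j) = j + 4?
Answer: 61/2251015 ≈ 2.7099e-5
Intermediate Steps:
X(S) = 2 (X(S) = -3*(-⅓) + 1 = 1 + 1 = 2)
m(V, j) = 4 + j
h(R) = -3 + 8*√R
J(g) = 54/61 (J(g) = 216*(1/244) = 54/61)
1/(J(h(m(-3, X(-5)))) + (33723 + 3178)) = 1/(54/61 + (33723 + 3178)) = 1/(54/61 + 36901) = 1/(2251015/61) = 61/2251015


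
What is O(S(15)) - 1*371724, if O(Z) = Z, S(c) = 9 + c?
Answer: -371700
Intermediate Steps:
O(S(15)) - 1*371724 = (9 + 15) - 1*371724 = 24 - 371724 = -371700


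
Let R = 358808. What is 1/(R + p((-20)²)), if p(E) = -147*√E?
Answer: 1/355868 ≈ 2.8100e-6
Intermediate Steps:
1/(R + p((-20)²)) = 1/(358808 - 147*√((-20)²)) = 1/(358808 - 147*√400) = 1/(358808 - 147*20) = 1/(358808 - 2940) = 1/355868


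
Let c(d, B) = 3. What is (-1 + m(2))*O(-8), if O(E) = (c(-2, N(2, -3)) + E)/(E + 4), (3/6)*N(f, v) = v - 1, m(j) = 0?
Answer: -5/4 ≈ -1.2500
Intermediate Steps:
N(f, v) = -2 + 2*v (N(f, v) = 2*(v - 1) = 2*(-1 + v) = -2 + 2*v)
O(E) = (3 + E)/(4 + E) (O(E) = (3 + E)/(E + 4) = (3 + E)/(4 + E))
(-1 + m(2))*O(-8) = (-1 + 0)*((3 - 8)/(4 - 8)) = -(-5)/(-4) = -(-1)*(-5)/4 = -1*5/4 = -5/4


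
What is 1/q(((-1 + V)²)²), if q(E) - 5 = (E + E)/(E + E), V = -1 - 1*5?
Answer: ⅙ ≈ 0.16667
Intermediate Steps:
V = -6 (V = -1 - 5 = -6)
q(E) = 6 (q(E) = 5 + (E + E)/(E + E) = 5 + (2*E)/((2*E)) = 5 + (2*E)*(1/(2*E)) = 5 + 1 = 6)
1/q(((-1 + V)²)²) = 1/6 = ⅙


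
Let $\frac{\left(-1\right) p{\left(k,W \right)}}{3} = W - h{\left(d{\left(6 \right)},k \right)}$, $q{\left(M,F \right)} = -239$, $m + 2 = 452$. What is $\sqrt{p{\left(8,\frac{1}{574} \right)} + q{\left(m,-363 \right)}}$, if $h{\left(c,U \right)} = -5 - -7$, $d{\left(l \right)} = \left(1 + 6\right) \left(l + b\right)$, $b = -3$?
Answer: $\frac{i \sqrt{76769630}}{574} \approx 15.265 i$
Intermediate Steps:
$m = 450$ ($m = -2 + 452 = 450$)
$d{\left(l \right)} = -21 + 7 l$ ($d{\left(l \right)} = \left(1 + 6\right) \left(l - 3\right) = 7 \left(-3 + l\right) = -21 + 7 l$)
$h{\left(c,U \right)} = 2$ ($h{\left(c,U \right)} = -5 + 7 = 2$)
$p{\left(k,W \right)} = 6 - 3 W$ ($p{\left(k,W \right)} = - 3 \left(W - 2\right) = - 3 \left(-2 + W\right) = 6 - 3 W$)
$\sqrt{p{\left(8,\frac{1}{574} \right)} + q{\left(m,-363 \right)}} = \sqrt{\left(6 - \frac{3}{574}\right) - 239} = \sqrt{\frac{3441}{574} - 239} = \sqrt{- \frac{133745}{574}} = \frac{i \sqrt{76769630}}{574}$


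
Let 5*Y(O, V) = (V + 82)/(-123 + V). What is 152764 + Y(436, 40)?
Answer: 63396938/415 ≈ 1.5276e+5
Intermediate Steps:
Y(O, V) = (82 + V)/(5*(-123 + V)) (Y(O, V) = ((V + 82)/(-123 + V))/5 = ((82 + V)/(-123 + V))/5 = (82 + V)/(5*(-123 + V)))
152764 + Y(436, 40) = 152764 + (82 + 40)/(5*(-123 + 40)) = 152764 + (⅕)*122/(-83) = 152764 + (⅕)*(-1/83)*122 = 152764 - 122/415 = 63396938/415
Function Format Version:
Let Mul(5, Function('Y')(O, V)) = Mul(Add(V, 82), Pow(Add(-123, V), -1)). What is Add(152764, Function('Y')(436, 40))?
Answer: Rational(63396938, 415) ≈ 1.5276e+5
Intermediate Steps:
Function('Y')(O, V) = Mul(Rational(1, 5), Pow(Add(-123, V), -1), Add(82, V)) (Function('Y')(O, V) = Mul(Rational(1, 5), Mul(Add(V, 82), Pow(Add(-123, V), -1))) = Mul(Rational(1, 5), Mul(Add(82, V), Pow(Add(-123, V), -1))) = Mul(Rational(1, 5), Mul(Pow(Add(-123, V), -1), Add(82, V))) = Mul(Rational(1, 5), Pow(Add(-123, V), -1), Add(82, V)))
Add(152764, Function('Y')(436, 40)) = Add(152764, Mul(Rational(1, 5), Pow(Add(-123, 40), -1), Add(82, 40))) = Add(152764, Mul(Rational(1, 5), Pow(-83, -1), 122)) = Add(152764, Mul(Rational(1, 5), Rational(-1, 83), 122)) = Add(152764, Rational(-122, 415)) = Rational(63396938, 415)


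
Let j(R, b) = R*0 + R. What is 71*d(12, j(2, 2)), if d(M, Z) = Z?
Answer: 142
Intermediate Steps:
j(R, b) = R (j(R, b) = 0 + R = R)
71*d(12, j(2, 2)) = 71*2 = 142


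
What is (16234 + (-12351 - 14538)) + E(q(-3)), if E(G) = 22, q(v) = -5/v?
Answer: -10633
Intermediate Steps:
(16234 + (-12351 - 14538)) + E(q(-3)) = (16234 + (-12351 - 14538)) + 22 = (16234 - 26889) + 22 = -10655 + 22 = -10633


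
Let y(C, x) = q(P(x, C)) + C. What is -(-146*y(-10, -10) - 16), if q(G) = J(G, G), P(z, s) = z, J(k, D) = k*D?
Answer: 13156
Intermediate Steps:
J(k, D) = D*k
q(G) = G**2 (q(G) = G*G = G**2)
y(C, x) = C + x**2 (y(C, x) = x**2 + C = C + x**2)
-(-146*y(-10, -10) - 16) = -(-146*(-10 + (-10)**2) - 16) = -(-146*(-10 + 100) - 16) = -(-146*90 - 16) = -(-13140 - 16) = -1*(-13156) = 13156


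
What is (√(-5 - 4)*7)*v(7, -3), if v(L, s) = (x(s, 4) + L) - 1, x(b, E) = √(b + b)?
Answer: -21*√6 + 126*I ≈ -51.439 + 126.0*I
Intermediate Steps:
x(b, E) = √2*√b (x(b, E) = √(2*b) = √2*√b)
v(L, s) = -1 + L + √2*√s (v(L, s) = (√2*√s + L) - 1 = (L + √2*√s) - 1 = -1 + L + √2*√s)
(√(-5 - 4)*7)*v(7, -3) = (√(-5 - 4)*7)*(-1 + 7 + √2*√(-3)) = (√(-9)*7)*(-1 + 7 + √2*(I*√3)) = ((3*I)*7)*(-1 + 7 + I*√6) = (21*I)*(6 + I*√6) = 21*I*(6 + I*√6)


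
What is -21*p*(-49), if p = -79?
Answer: -81291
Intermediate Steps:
-21*p*(-49) = -21*(-79)*(-49) = 1659*(-49) = -81291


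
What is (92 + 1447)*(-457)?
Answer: -703323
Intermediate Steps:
(92 + 1447)*(-457) = 1539*(-457) = -703323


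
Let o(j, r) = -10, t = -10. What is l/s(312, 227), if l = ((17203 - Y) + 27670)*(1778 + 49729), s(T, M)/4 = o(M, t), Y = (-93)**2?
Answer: -233223696/5 ≈ -4.6645e+7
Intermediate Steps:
Y = 8649
s(T, M) = -40 (s(T, M) = 4*(-10) = -40)
l = 1865789568 (l = ((17203 - 1*8649) + 27670)*(1778 + 49729) = ((17203 - 8649) + 27670)*51507 = (8554 + 27670)*51507 = 36224*51507 = 1865789568)
l/s(312, 227) = 1865789568/(-40) = 1865789568*(-1/40) = -233223696/5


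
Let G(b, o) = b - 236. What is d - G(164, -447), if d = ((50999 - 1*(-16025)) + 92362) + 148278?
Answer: 307736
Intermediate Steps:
G(b, o) = -236 + b
d = 307664 (d = ((50999 + 16025) + 92362) + 148278 = (67024 + 92362) + 148278 = 159386 + 148278 = 307664)
d - G(164, -447) = 307664 - (-236 + 164) = 307664 - 1*(-72) = 307664 + 72 = 307736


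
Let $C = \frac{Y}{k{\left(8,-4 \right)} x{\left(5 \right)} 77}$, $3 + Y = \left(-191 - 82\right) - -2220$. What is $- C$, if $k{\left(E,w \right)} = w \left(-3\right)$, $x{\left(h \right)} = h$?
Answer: $- \frac{162}{385} \approx -0.42078$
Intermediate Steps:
$k{\left(E,w \right)} = - 3 w$
$Y = 1944$ ($Y = -3 - -1947 = -3 + \left(-273 + 2220\right) = -3 + 1947 = 1944$)
$C = \frac{162}{385}$ ($C = \frac{1944}{\left(-3\right) \left(-4\right) 5 \cdot 77} = \frac{1944}{12 \cdot 5 \cdot 77} = \frac{1944}{60 \cdot 77} = \frac{1944}{4620} = 1944 \cdot \frac{1}{4620} = \frac{162}{385} \approx 0.42078$)
$- C = \left(-1\right) \frac{162}{385} = - \frac{162}{385}$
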